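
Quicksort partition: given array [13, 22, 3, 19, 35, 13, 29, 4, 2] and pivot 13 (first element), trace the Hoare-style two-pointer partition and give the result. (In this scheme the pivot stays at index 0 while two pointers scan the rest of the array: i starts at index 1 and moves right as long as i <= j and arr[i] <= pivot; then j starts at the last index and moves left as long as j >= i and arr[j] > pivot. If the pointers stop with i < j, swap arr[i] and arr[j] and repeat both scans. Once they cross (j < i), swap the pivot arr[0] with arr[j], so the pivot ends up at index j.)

Hoare-style two-pointer partition with pivot = 13:

Initial array: [13, 22, 3, 19, 35, 13, 29, 4, 2]

Pointers start at i = 1, j = 8.
i stops at index 1 (arr[1]=22 > 13), j stops at index 8 (arr[8]=2 <= 13): swap arr[1] and arr[8], array becomes [13, 2, 3, 19, 35, 13, 29, 4, 22]
i stops at index 3 (arr[3]=19 > 13), j stops at index 7 (arr[7]=4 <= 13): swap arr[3] and arr[7], array becomes [13, 2, 3, 4, 35, 13, 29, 19, 22]
i stops at index 4 (arr[4]=35 > 13), j stops at index 5 (arr[5]=13 <= 13): swap arr[4] and arr[5], array becomes [13, 2, 3, 4, 13, 35, 29, 19, 22]
i ends at 5, j ends at 4: the pointers have crossed (j < i), so scanning stops.

Swap pivot arr[0] with arr[4] to place pivot at position 4: [13, 2, 3, 4, 13, 35, 29, 19, 22]
Pivot position: 4

After partitioning with pivot 13, the array becomes [13, 2, 3, 4, 13, 35, 29, 19, 22]. The pivot is placed at index 4. All elements to the left of the pivot are <= 13, and all elements to the right are > 13.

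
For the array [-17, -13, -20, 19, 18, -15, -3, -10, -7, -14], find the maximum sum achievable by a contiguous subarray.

Using Kadane's algorithm on [-17, -13, -20, 19, 18, -15, -3, -10, -7, -14]:

Scanning through the array:
Position 1 (value -13): max_ending_here = -13, max_so_far = -13
Position 2 (value -20): max_ending_here = -20, max_so_far = -13
Position 3 (value 19): max_ending_here = 19, max_so_far = 19
Position 4 (value 18): max_ending_here = 37, max_so_far = 37
Position 5 (value -15): max_ending_here = 22, max_so_far = 37
Position 6 (value -3): max_ending_here = 19, max_so_far = 37
Position 7 (value -10): max_ending_here = 9, max_so_far = 37
Position 8 (value -7): max_ending_here = 2, max_so_far = 37
Position 9 (value -14): max_ending_here = -12, max_so_far = 37

Maximum subarray: [19, 18]
Maximum sum: 37

The maximum subarray is [19, 18] with sum 37. This subarray runs from index 3 to index 4.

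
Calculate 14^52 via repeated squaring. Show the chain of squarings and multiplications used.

Computing 14^52 by squaring (build up from 14^1; each line after the first costs one multiplication):

14^1 = 14
14^2 = (14^1)^2 = 14^2 = 196
14^3 = 14 * 14^2 = 14 * 196 = 2744
14^6 = (14^3)^2 = 2744^2 = 7529536
14^12 = (14^6)^2 = 7529536^2 = 56693912375296
14^13 = 14 * 14^12 = 14 * 56693912375296 = 793714773254144
14^26 = (14^13)^2 = 793714773254144^2 = 629983141281877223603213172736
14^52 = (14^26)^2 = 629983141281877223603213172736^2 = 396878758299381678483277913691857524931552116018231373725696

Result: 396878758299381678483277913691857524931552116018231373725696
Multiplications needed: 7 (7 lines after 14^1)

14^52 = 396878758299381678483277913691857524931552116018231373725696. Using exponentiation by squaring, this requires 7 multiplications. The key idea: if the exponent is even, square the half-power; if odd, multiply by the base once.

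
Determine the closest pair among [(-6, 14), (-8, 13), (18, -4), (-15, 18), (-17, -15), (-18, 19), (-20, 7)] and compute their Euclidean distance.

Computing all pairwise distances among 7 points:

d((-6, 14), (-8, 13)) = 2.2361 <-- minimum
d((-6, 14), (18, -4)) = 30.0
d((-6, 14), (-15, 18)) = 9.8489
d((-6, 14), (-17, -15)) = 31.0161
d((-6, 14), (-18, 19)) = 13.0
d((-6, 14), (-20, 7)) = 15.6525
d((-8, 13), (18, -4)) = 31.0644
d((-8, 13), (-15, 18)) = 8.6023
d((-8, 13), (-17, -15)) = 29.4109
d((-8, 13), (-18, 19)) = 11.6619
d((-8, 13), (-20, 7)) = 13.4164
d((18, -4), (-15, 18)) = 39.6611
d((18, -4), (-17, -15)) = 36.6879
d((18, -4), (-18, 19)) = 42.72
d((18, -4), (-20, 7)) = 39.5601
d((-15, 18), (-17, -15)) = 33.0606
d((-15, 18), (-18, 19)) = 3.1623
d((-15, 18), (-20, 7)) = 12.083
d((-17, -15), (-18, 19)) = 34.0147
d((-17, -15), (-20, 7)) = 22.2036
d((-18, 19), (-20, 7)) = 12.1655

Closest pair: (-6, 14) and (-8, 13) with distance 2.2361

The closest pair is (-6, 14) and (-8, 13) with Euclidean distance 2.2361. For 7 points, brute-force pairwise comparison is shown above. For large n, the divide-and-conquer algorithm (sort by x, recurse on halves, check the dividing strip) achieves O(n log n).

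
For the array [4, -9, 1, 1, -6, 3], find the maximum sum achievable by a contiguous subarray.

Using Kadane's algorithm on [4, -9, 1, 1, -6, 3]:

Scanning through the array:
Position 1 (value -9): max_ending_here = -5, max_so_far = 4
Position 2 (value 1): max_ending_here = 1, max_so_far = 4
Position 3 (value 1): max_ending_here = 2, max_so_far = 4
Position 4 (value -6): max_ending_here = -4, max_so_far = 4
Position 5 (value 3): max_ending_here = 3, max_so_far = 4

Maximum subarray: [4]
Maximum sum: 4

The maximum subarray is [4] with sum 4. This subarray runs from index 0 to index 0.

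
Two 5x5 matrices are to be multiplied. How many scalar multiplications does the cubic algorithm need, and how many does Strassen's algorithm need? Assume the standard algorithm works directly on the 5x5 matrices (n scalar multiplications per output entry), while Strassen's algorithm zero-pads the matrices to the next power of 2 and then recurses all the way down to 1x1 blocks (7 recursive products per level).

Matrix multiplication for 5x5 matrices:

Strassen's algorithm requires power-of-2 dimensions. Pad 5x5 to 8x8 (next power of 2).

Standard algorithm: 5^3 = 125 multiplications
Strassen's algorithm: 7^(log2(8)) = 7^3 = 343 multiplications
Difference: 125 - 343 = -218 (Strassen uses MORE here due to padding overhead — for small or just-over-power-of-2 n, padding can outweigh the per-level savings)

Standard: 125 multiplications (5^3). Strassen: 343 multiplications (7^3, after padding to 8x8). Strassen reduces 8 recursive multiplications to 7 at each level.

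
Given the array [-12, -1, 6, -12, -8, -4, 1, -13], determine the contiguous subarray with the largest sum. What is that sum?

Using Kadane's algorithm on [-12, -1, 6, -12, -8, -4, 1, -13]:

Scanning through the array:
Position 1 (value -1): max_ending_here = -1, max_so_far = -1
Position 2 (value 6): max_ending_here = 6, max_so_far = 6
Position 3 (value -12): max_ending_here = -6, max_so_far = 6
Position 4 (value -8): max_ending_here = -8, max_so_far = 6
Position 5 (value -4): max_ending_here = -4, max_so_far = 6
Position 6 (value 1): max_ending_here = 1, max_so_far = 6
Position 7 (value -13): max_ending_here = -12, max_so_far = 6

Maximum subarray: [6]
Maximum sum: 6

The maximum subarray is [6] with sum 6. This subarray runs from index 2 to index 2.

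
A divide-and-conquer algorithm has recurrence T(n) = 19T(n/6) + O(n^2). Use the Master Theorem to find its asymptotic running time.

Master Theorem for T(n) = 19T(n/6) + O(n^2):

a = 19, b = 6, c = 2
log_b(a) = log_6(19) = 1.6433

Case 3: c = 2 > log_6(19) = 1.6433
T(n) = O(n^2) = O(n^2)

For T(n) = 19T(n/6) + O(n^2): log_6(19) = 1.6433. This is Case 3 of the Master Theorem (c > log_b(a), work dominated by root), giving O(n^2).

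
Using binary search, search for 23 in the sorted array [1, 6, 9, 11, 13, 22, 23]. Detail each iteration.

Binary search for 23 in [1, 6, 9, 11, 13, 22, 23]:

lo=0, hi=6, mid=3, arr[mid]=11 -> 11 < 23, search right half
lo=4, hi=6, mid=5, arr[mid]=22 -> 22 < 23, search right half
lo=6, hi=6, mid=6, arr[mid]=23 -> Found target at index 6!

Binary search finds 23 at index 6 after 3 comparisons. The search repeatedly halves the search space by comparing with the middle element.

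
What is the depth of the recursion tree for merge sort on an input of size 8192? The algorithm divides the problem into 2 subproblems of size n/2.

For divide and conquer with division factor 2:

Problem sizes at each level:
Level 0: 8192
Level 1: 4096
Level 2: 2048
Level 3: 1024
Level 4: 512
Level 5: 256
Level 6: 128
Level 7: 64
Level 8: 32
Level 9: 16
Level 10: 8
Level 11: 4
Level 12: 2
Level 13: 1

The root is level 0 and the size-1 base case is level 13 (the tree spans levels 0 through 13, i.e. 14 levels counting the root), so the depth is the number of divisions: log_2(8192) = 13

The recursion tree depth is log_2(8192) = 13. At each level, the problem size is divided by 2, so it takes 13 divisions to reduce to a base case of size 1. The algorithm makes 2 recursive calls at each level.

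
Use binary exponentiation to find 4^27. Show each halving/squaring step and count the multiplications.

Computing 4^27 by squaring (build up from 4^1; each line after the first costs one multiplication):

4^1 = 4
4^2 = (4^1)^2 = 4^2 = 16
4^3 = 4 * 4^2 = 4 * 16 = 64
4^6 = (4^3)^2 = 64^2 = 4096
4^12 = (4^6)^2 = 4096^2 = 16777216
4^13 = 4 * 4^12 = 4 * 16777216 = 67108864
4^26 = (4^13)^2 = 67108864^2 = 4503599627370496
4^27 = 4 * 4^26 = 4 * 4503599627370496 = 18014398509481984

Result: 18014398509481984
Multiplications needed: 7 (7 lines after 4^1)

4^27 = 18014398509481984. Using exponentiation by squaring, this requires 7 multiplications. The key idea: if the exponent is even, square the half-power; if odd, multiply by the base once.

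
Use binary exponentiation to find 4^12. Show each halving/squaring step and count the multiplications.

Computing 4^12 by squaring (build up from 4^1; each line after the first costs one multiplication):

4^1 = 4
4^2 = (4^1)^2 = 4^2 = 16
4^3 = 4 * 4^2 = 4 * 16 = 64
4^6 = (4^3)^2 = 64^2 = 4096
4^12 = (4^6)^2 = 4096^2 = 16777216

Result: 16777216
Multiplications needed: 4 (4 lines after 4^1)

4^12 = 16777216. Using exponentiation by squaring, this requires 4 multiplications. The key idea: if the exponent is even, square the half-power; if odd, multiply by the base once.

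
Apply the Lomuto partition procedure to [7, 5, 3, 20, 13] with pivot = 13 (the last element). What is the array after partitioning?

Lomuto partition with pivot = 13:

Initial array: [7, 5, 3, 20, 13]

arr[0]=7 <= 13: swap with position 0, array becomes [7, 5, 3, 20, 13]
arr[1]=5 <= 13: swap with position 1, array becomes [7, 5, 3, 20, 13]
arr[2]=3 <= 13: swap with position 2, array becomes [7, 5, 3, 20, 13]
arr[3]=20 > 13: no swap

Place pivot at position 3: [7, 5, 3, 13, 20]
Pivot position: 3

After partitioning with pivot 13, the array becomes [7, 5, 3, 13, 20]. The pivot is placed at index 3. All elements to the left of the pivot are <= 13, and all elements to the right are > 13.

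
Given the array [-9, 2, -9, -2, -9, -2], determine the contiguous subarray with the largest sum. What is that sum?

Using Kadane's algorithm on [-9, 2, -9, -2, -9, -2]:

Scanning through the array:
Position 1 (value 2): max_ending_here = 2, max_so_far = 2
Position 2 (value -9): max_ending_here = -7, max_so_far = 2
Position 3 (value -2): max_ending_here = -2, max_so_far = 2
Position 4 (value -9): max_ending_here = -9, max_so_far = 2
Position 5 (value -2): max_ending_here = -2, max_so_far = 2

Maximum subarray: [2]
Maximum sum: 2

The maximum subarray is [2] with sum 2. This subarray runs from index 1 to index 1.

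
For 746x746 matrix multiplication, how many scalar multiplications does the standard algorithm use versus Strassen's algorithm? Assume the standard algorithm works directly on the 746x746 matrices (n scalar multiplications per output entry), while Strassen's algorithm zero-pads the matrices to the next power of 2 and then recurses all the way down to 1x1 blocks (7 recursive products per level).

Matrix multiplication for 746x746 matrices:

Strassen's algorithm requires power-of-2 dimensions. Pad 746x746 to 1024x1024 (next power of 2).

Standard algorithm: 746^3 = 415160936 multiplications
Strassen's algorithm: 7^(log2(1024)) = 7^10 = 282475249 multiplications
Savings: 415160936 - 282475249 = 132685687 multiplications

Standard: 415160936 multiplications (746^3). Strassen: 282475249 multiplications (7^10, after padding to 1024x1024). Strassen reduces 8 recursive multiplications to 7 at each level.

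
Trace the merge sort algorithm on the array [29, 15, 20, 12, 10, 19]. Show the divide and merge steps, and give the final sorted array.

Merge sort trace:

Split: [29, 15, 20, 12, 10, 19] -> [29, 15, 20] and [12, 10, 19]
  Split: [29, 15, 20] -> [29] and [15, 20]
    Split: [15, 20] -> [15] and [20]
    Merge: [15] + [20] -> [15, 20]
  Merge: [29] + [15, 20] -> [15, 20, 29]
  Split: [12, 10, 19] -> [12] and [10, 19]
    Split: [10, 19] -> [10] and [19]
    Merge: [10] + [19] -> [10, 19]
  Merge: [12] + [10, 19] -> [10, 12, 19]
Merge: [15, 20, 29] + [10, 12, 19] -> [10, 12, 15, 19, 20, 29]

Final sorted array: [10, 12, 15, 19, 20, 29]

The merge sort proceeds by recursively splitting the array and merging sorted halves.
After all merges, the sorted array is [10, 12, 15, 19, 20, 29].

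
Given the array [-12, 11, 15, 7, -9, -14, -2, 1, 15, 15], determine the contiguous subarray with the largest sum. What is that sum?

Using Kadane's algorithm on [-12, 11, 15, 7, -9, -14, -2, 1, 15, 15]:

Scanning through the array:
Position 1 (value 11): max_ending_here = 11, max_so_far = 11
Position 2 (value 15): max_ending_here = 26, max_so_far = 26
Position 3 (value 7): max_ending_here = 33, max_so_far = 33
Position 4 (value -9): max_ending_here = 24, max_so_far = 33
Position 5 (value -14): max_ending_here = 10, max_so_far = 33
Position 6 (value -2): max_ending_here = 8, max_so_far = 33
Position 7 (value 1): max_ending_here = 9, max_so_far = 33
Position 8 (value 15): max_ending_here = 24, max_so_far = 33
Position 9 (value 15): max_ending_here = 39, max_so_far = 39

Maximum subarray: [11, 15, 7, -9, -14, -2, 1, 15, 15]
Maximum sum: 39

The maximum subarray is [11, 15, 7, -9, -14, -2, 1, 15, 15] with sum 39. This subarray runs from index 1 to index 9.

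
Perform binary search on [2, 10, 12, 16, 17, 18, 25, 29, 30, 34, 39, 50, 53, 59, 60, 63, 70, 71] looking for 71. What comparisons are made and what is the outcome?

Binary search for 71 in [2, 10, 12, 16, 17, 18, 25, 29, 30, 34, 39, 50, 53, 59, 60, 63, 70, 71]:

lo=0, hi=17, mid=8, arr[mid]=30 -> 30 < 71, search right half
lo=9, hi=17, mid=13, arr[mid]=59 -> 59 < 71, search right half
lo=14, hi=17, mid=15, arr[mid]=63 -> 63 < 71, search right half
lo=16, hi=17, mid=16, arr[mid]=70 -> 70 < 71, search right half
lo=17, hi=17, mid=17, arr[mid]=71 -> Found target at index 17!

Binary search finds 71 at index 17 after 5 comparisons. The search repeatedly halves the search space by comparing with the middle element.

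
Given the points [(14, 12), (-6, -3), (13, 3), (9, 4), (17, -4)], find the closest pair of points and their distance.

Computing all pairwise distances among 5 points:

d((14, 12), (-6, -3)) = 25.0
d((14, 12), (13, 3)) = 9.0554
d((14, 12), (9, 4)) = 9.434
d((14, 12), (17, -4)) = 16.2788
d((-6, -3), (13, 3)) = 19.9249
d((-6, -3), (9, 4)) = 16.5529
d((-6, -3), (17, -4)) = 23.0217
d((13, 3), (9, 4)) = 4.1231 <-- minimum
d((13, 3), (17, -4)) = 8.0623
d((9, 4), (17, -4)) = 11.3137

Closest pair: (13, 3) and (9, 4) with distance 4.1231

The closest pair is (13, 3) and (9, 4) with Euclidean distance 4.1231. For 5 points, brute-force pairwise comparison is shown above. For large n, the divide-and-conquer algorithm (sort by x, recurse on halves, check the dividing strip) achieves O(n log n).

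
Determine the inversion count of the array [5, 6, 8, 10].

Finding inversions in [5, 6, 8, 10]:


Total inversions: 0

The array has 0 inversions. It is already sorted.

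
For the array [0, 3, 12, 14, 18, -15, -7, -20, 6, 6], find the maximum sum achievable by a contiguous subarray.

Using Kadane's algorithm on [0, 3, 12, 14, 18, -15, -7, -20, 6, 6]:

Scanning through the array:
Position 1 (value 3): max_ending_here = 3, max_so_far = 3
Position 2 (value 12): max_ending_here = 15, max_so_far = 15
Position 3 (value 14): max_ending_here = 29, max_so_far = 29
Position 4 (value 18): max_ending_here = 47, max_so_far = 47
Position 5 (value -15): max_ending_here = 32, max_so_far = 47
Position 6 (value -7): max_ending_here = 25, max_so_far = 47
Position 7 (value -20): max_ending_here = 5, max_so_far = 47
Position 8 (value 6): max_ending_here = 11, max_so_far = 47
Position 9 (value 6): max_ending_here = 17, max_so_far = 47

Maximum subarray: [0, 3, 12, 14, 18]
Maximum sum: 47

The maximum subarray is [0, 3, 12, 14, 18] with sum 47. This subarray runs from index 0 to index 4.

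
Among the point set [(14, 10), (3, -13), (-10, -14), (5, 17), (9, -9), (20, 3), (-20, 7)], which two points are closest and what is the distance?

Computing all pairwise distances among 7 points:

d((14, 10), (3, -13)) = 25.4951
d((14, 10), (-10, -14)) = 33.9411
d((14, 10), (5, 17)) = 11.4018
d((14, 10), (9, -9)) = 19.6469
d((14, 10), (20, 3)) = 9.2195
d((14, 10), (-20, 7)) = 34.1321
d((3, -13), (-10, -14)) = 13.0384
d((3, -13), (5, 17)) = 30.0666
d((3, -13), (9, -9)) = 7.2111 <-- minimum
d((3, -13), (20, 3)) = 23.3452
d((3, -13), (-20, 7)) = 30.4795
d((-10, -14), (5, 17)) = 34.4384
d((-10, -14), (9, -9)) = 19.6469
d((-10, -14), (20, 3)) = 34.4819
d((-10, -14), (-20, 7)) = 23.2594
d((5, 17), (9, -9)) = 26.3059
d((5, 17), (20, 3)) = 20.5183
d((5, 17), (-20, 7)) = 26.9258
d((9, -9), (20, 3)) = 16.2788
d((9, -9), (-20, 7)) = 33.121
d((20, 3), (-20, 7)) = 40.1995

Closest pair: (3, -13) and (9, -9) with distance 7.2111

The closest pair is (3, -13) and (9, -9) with Euclidean distance 7.2111. For 7 points, brute-force pairwise comparison is shown above. For large n, the divide-and-conquer algorithm (sort by x, recurse on halves, check the dividing strip) achieves O(n log n).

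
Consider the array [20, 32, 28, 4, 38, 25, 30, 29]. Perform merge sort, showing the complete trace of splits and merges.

Merge sort trace:

Split: [20, 32, 28, 4, 38, 25, 30, 29] -> [20, 32, 28, 4] and [38, 25, 30, 29]
  Split: [20, 32, 28, 4] -> [20, 32] and [28, 4]
    Split: [20, 32] -> [20] and [32]
    Merge: [20] + [32] -> [20, 32]
    Split: [28, 4] -> [28] and [4]
    Merge: [28] + [4] -> [4, 28]
  Merge: [20, 32] + [4, 28] -> [4, 20, 28, 32]
  Split: [38, 25, 30, 29] -> [38, 25] and [30, 29]
    Split: [38, 25] -> [38] and [25]
    Merge: [38] + [25] -> [25, 38]
    Split: [30, 29] -> [30] and [29]
    Merge: [30] + [29] -> [29, 30]
  Merge: [25, 38] + [29, 30] -> [25, 29, 30, 38]
Merge: [4, 20, 28, 32] + [25, 29, 30, 38] -> [4, 20, 25, 28, 29, 30, 32, 38]

Final sorted array: [4, 20, 25, 28, 29, 30, 32, 38]

The merge sort proceeds by recursively splitting the array and merging sorted halves.
After all merges, the sorted array is [4, 20, 25, 28, 29, 30, 32, 38].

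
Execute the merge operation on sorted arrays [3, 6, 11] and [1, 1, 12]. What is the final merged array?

Merging process:

Compare 3 vs 1: take 1 from right. Merged: [1]
Compare 3 vs 1: take 1 from right. Merged: [1, 1]
Compare 3 vs 12: take 3 from left. Merged: [1, 1, 3]
Compare 6 vs 12: take 6 from left. Merged: [1, 1, 3, 6]
Compare 11 vs 12: take 11 from left. Merged: [1, 1, 3, 6, 11]
Append remaining from right: [12]. Merged: [1, 1, 3, 6, 11, 12]

Final merged array: [1, 1, 3, 6, 11, 12]
Total comparisons: 5

The merged array is [1, 1, 3, 6, 11, 12], requiring 5 comparisons. The merge step runs in O(n) time where n is the total number of elements.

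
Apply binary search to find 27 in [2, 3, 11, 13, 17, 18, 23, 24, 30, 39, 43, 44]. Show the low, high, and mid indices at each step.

Binary search for 27 in [2, 3, 11, 13, 17, 18, 23, 24, 30, 39, 43, 44]:

lo=0, hi=11, mid=5, arr[mid]=18 -> 18 < 27, search right half
lo=6, hi=11, mid=8, arr[mid]=30 -> 30 > 27, search left half
lo=6, hi=7, mid=6, arr[mid]=23 -> 23 < 27, search right half
lo=7, hi=7, mid=7, arr[mid]=24 -> 24 < 27, search right half
lo=8 > hi=7, target 27 not found

Binary search determines that 27 is not in the array after 4 comparisons. The search space was exhausted without finding the target.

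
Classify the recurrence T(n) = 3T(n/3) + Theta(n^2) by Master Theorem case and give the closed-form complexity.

Master Theorem for T(n) = 3T(n/3) + O(n^2):

a = 3, b = 3, c = 2
log_b(a) = log_3(3) = 1.0000

Case 3: c = 2 > log_3(3) = 1.0000
T(n) = O(n^2) = O(n^2)

For T(n) = 3T(n/3) + O(n^2): log_3(3) = 1.0000. This is Case 3 of the Master Theorem (c > log_b(a), work dominated by root), giving O(n^2).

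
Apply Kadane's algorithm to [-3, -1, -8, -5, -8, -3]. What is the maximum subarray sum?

Using Kadane's algorithm on [-3, -1, -8, -5, -8, -3]:

Scanning through the array:
Position 1 (value -1): max_ending_here = -1, max_so_far = -1
Position 2 (value -8): max_ending_here = -8, max_so_far = -1
Position 3 (value -5): max_ending_here = -5, max_so_far = -1
Position 4 (value -8): max_ending_here = -8, max_so_far = -1
Position 5 (value -3): max_ending_here = -3, max_so_far = -1

Maximum subarray: [-1]
Maximum sum: -1

The maximum subarray is [-1] with sum -1. This subarray runs from index 1 to index 1.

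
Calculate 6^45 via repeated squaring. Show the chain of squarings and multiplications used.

Computing 6^45 by squaring (build up from 6^1; each line after the first costs one multiplication):

6^1 = 6
6^2 = (6^1)^2 = 6^2 = 36
6^4 = (6^2)^2 = 36^2 = 1296
6^5 = 6 * 6^4 = 6 * 1296 = 7776
6^10 = (6^5)^2 = 7776^2 = 60466176
6^11 = 6 * 6^10 = 6 * 60466176 = 362797056
6^22 = (6^11)^2 = 362797056^2 = 131621703842267136
6^44 = (6^22)^2 = 131621703842267136^2 = 17324272922341479351919144385642496
6^45 = 6 * 6^44 = 6 * 17324272922341479351919144385642496 = 103945637534048876111514866313854976

Result: 103945637534048876111514866313854976
Multiplications needed: 8 (8 lines after 6^1)

6^45 = 103945637534048876111514866313854976. Using exponentiation by squaring, this requires 8 multiplications. The key idea: if the exponent is even, square the half-power; if odd, multiply by the base once.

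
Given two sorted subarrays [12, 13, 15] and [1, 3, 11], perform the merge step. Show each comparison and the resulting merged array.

Merging process:

Compare 12 vs 1: take 1 from right. Merged: [1]
Compare 12 vs 3: take 3 from right. Merged: [1, 3]
Compare 12 vs 11: take 11 from right. Merged: [1, 3, 11]
Append remaining from left: [12, 13, 15]. Merged: [1, 3, 11, 12, 13, 15]

Final merged array: [1, 3, 11, 12, 13, 15]
Total comparisons: 3

The merged array is [1, 3, 11, 12, 13, 15], requiring 3 comparisons. The merge step runs in O(n) time where n is the total number of elements.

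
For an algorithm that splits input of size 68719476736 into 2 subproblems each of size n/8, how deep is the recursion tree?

For divide and conquer with division factor 8:

Problem sizes at each level:
Level 0: 68719476736
Level 1: 8589934592
Level 2: 1073741824
Level 3: 134217728
Level 4: 16777216
Level 5: 2097152
Level 6: 262144
Level 7: 32768
Level 8: 4096
Level 9: 512
Level 10: 64
Level 11: 8
Level 12: 1

The root is level 0 and the size-1 base case is level 12 (the tree spans levels 0 through 12, i.e. 13 levels counting the root), so the depth is the number of divisions: log_8(68719476736) = 12

The recursion tree depth is log_8(68719476736) = 12. At each level, the problem size is divided by 8, so it takes 12 divisions to reduce to a base case of size 1. The algorithm makes 2 recursive calls at each level.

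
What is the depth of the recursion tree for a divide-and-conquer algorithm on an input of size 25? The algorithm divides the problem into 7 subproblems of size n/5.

For divide and conquer with division factor 5:

Problem sizes at each level:
Level 0: 25
Level 1: 5
Level 2: 1

The root is level 0 and the size-1 base case is level 2 (the tree spans levels 0 through 2, i.e. 3 levels counting the root), so the depth is the number of divisions: log_5(25) = 2

The recursion tree depth is log_5(25) = 2. At each level, the problem size is divided by 5, so it takes 2 divisions to reduce to a base case of size 1. The algorithm makes 7 recursive calls at each level.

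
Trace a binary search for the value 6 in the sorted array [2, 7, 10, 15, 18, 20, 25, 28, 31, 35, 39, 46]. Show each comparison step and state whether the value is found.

Binary search for 6 in [2, 7, 10, 15, 18, 20, 25, 28, 31, 35, 39, 46]:

lo=0, hi=11, mid=5, arr[mid]=20 -> 20 > 6, search left half
lo=0, hi=4, mid=2, arr[mid]=10 -> 10 > 6, search left half
lo=0, hi=1, mid=0, arr[mid]=2 -> 2 < 6, search right half
lo=1, hi=1, mid=1, arr[mid]=7 -> 7 > 6, search left half
lo=1 > hi=0, target 6 not found

Binary search determines that 6 is not in the array after 4 comparisons. The search space was exhausted without finding the target.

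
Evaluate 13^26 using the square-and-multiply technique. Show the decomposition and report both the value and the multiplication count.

Computing 13^26 by squaring (build up from 13^1; each line after the first costs one multiplication):

13^1 = 13
13^2 = (13^1)^2 = 13^2 = 169
13^3 = 13 * 13^2 = 13 * 169 = 2197
13^6 = (13^3)^2 = 2197^2 = 4826809
13^12 = (13^6)^2 = 4826809^2 = 23298085122481
13^13 = 13 * 13^12 = 13 * 23298085122481 = 302875106592253
13^26 = (13^13)^2 = 302875106592253^2 = 91733330193268616658399616009

Result: 91733330193268616658399616009
Multiplications needed: 6 (6 lines after 13^1)

13^26 = 91733330193268616658399616009. Using exponentiation by squaring, this requires 6 multiplications. The key idea: if the exponent is even, square the half-power; if odd, multiply by the base once.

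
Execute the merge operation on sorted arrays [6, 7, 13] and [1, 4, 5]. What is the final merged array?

Merging process:

Compare 6 vs 1: take 1 from right. Merged: [1]
Compare 6 vs 4: take 4 from right. Merged: [1, 4]
Compare 6 vs 5: take 5 from right. Merged: [1, 4, 5]
Append remaining from left: [6, 7, 13]. Merged: [1, 4, 5, 6, 7, 13]

Final merged array: [1, 4, 5, 6, 7, 13]
Total comparisons: 3

The merged array is [1, 4, 5, 6, 7, 13], requiring 3 comparisons. The merge step runs in O(n) time where n is the total number of elements.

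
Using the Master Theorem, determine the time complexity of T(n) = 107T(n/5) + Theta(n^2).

Master Theorem for T(n) = 107T(n/5) + O(n^2):

a = 107, b = 5, c = 2
log_b(a) = log_5(107) = 2.9034

Case 1: c = 2 < log_5(107) = 2.9034
T(n) = O(n^(log_5 107))

For T(n) = 107T(n/5) + O(n^2): log_5(107) = 2.9034. This is Case 1 of the Master Theorem (c < log_b(a), work dominated by leaves), giving O(n^(log_5 107)).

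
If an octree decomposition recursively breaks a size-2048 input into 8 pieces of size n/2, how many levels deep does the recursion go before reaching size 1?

For divide and conquer with division factor 2:

Problem sizes at each level:
Level 0: 2048
Level 1: 1024
Level 2: 512
Level 3: 256
Level 4: 128
Level 5: 64
Level 6: 32
Level 7: 16
Level 8: 8
Level 9: 4
Level 10: 2
Level 11: 1

The root is level 0 and the size-1 base case is level 11 (the tree spans levels 0 through 11, i.e. 12 levels counting the root), so the depth is the number of divisions: log_2(2048) = 11

The recursion tree depth is log_2(2048) = 11. At each level, the problem size is divided by 2, so it takes 11 divisions to reduce to a base case of size 1. The algorithm makes 8 recursive calls at each level.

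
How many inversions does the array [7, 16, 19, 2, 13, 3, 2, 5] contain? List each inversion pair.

Finding inversions in [7, 16, 19, 2, 13, 3, 2, 5]:

(0, 3): arr[0]=7 > arr[3]=2
(0, 5): arr[0]=7 > arr[5]=3
(0, 6): arr[0]=7 > arr[6]=2
(0, 7): arr[0]=7 > arr[7]=5
(1, 3): arr[1]=16 > arr[3]=2
(1, 4): arr[1]=16 > arr[4]=13
(1, 5): arr[1]=16 > arr[5]=3
(1, 6): arr[1]=16 > arr[6]=2
(1, 7): arr[1]=16 > arr[7]=5
(2, 3): arr[2]=19 > arr[3]=2
(2, 4): arr[2]=19 > arr[4]=13
(2, 5): arr[2]=19 > arr[5]=3
(2, 6): arr[2]=19 > arr[6]=2
(2, 7): arr[2]=19 > arr[7]=5
(4, 5): arr[4]=13 > arr[5]=3
(4, 6): arr[4]=13 > arr[6]=2
(4, 7): arr[4]=13 > arr[7]=5
(5, 6): arr[5]=3 > arr[6]=2

Total inversions: 18

The array has 18 inversion(s): (0,3), (0,5), (0,6), (0,7), (1,3), (1,4), (1,5), (1,6), (1,7), (2,3), (2,4), (2,5), (2,6), (2,7), (4,5), (4,6), (4,7), (5,6). Each pair (i,j) satisfies i < j and arr[i] > arr[j].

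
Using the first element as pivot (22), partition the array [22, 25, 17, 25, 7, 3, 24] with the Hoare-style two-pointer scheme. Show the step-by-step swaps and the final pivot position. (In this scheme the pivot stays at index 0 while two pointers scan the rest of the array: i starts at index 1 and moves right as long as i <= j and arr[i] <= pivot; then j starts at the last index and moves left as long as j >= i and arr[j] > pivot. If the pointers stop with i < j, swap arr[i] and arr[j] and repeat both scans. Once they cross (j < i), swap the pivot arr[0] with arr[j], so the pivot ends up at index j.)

Hoare-style two-pointer partition with pivot = 22:

Initial array: [22, 25, 17, 25, 7, 3, 24]

Pointers start at i = 1, j = 6.
i stops at index 1 (arr[1]=25 > 22), j stops at index 5 (arr[5]=3 <= 22): swap arr[1] and arr[5], array becomes [22, 3, 17, 25, 7, 25, 24]
i stops at index 3 (arr[3]=25 > 22), j stops at index 4 (arr[4]=7 <= 22): swap arr[3] and arr[4], array becomes [22, 3, 17, 7, 25, 25, 24]
i ends at 4, j ends at 3: the pointers have crossed (j < i), so scanning stops.

Swap pivot arr[0] with arr[3] to place pivot at position 3: [7, 3, 17, 22, 25, 25, 24]
Pivot position: 3

After partitioning with pivot 22, the array becomes [7, 3, 17, 22, 25, 25, 24]. The pivot is placed at index 3. All elements to the left of the pivot are <= 22, and all elements to the right are > 22.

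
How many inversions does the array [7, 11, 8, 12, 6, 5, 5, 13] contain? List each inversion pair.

Finding inversions in [7, 11, 8, 12, 6, 5, 5, 13]:

(0, 4): arr[0]=7 > arr[4]=6
(0, 5): arr[0]=7 > arr[5]=5
(0, 6): arr[0]=7 > arr[6]=5
(1, 2): arr[1]=11 > arr[2]=8
(1, 4): arr[1]=11 > arr[4]=6
(1, 5): arr[1]=11 > arr[5]=5
(1, 6): arr[1]=11 > arr[6]=5
(2, 4): arr[2]=8 > arr[4]=6
(2, 5): arr[2]=8 > arr[5]=5
(2, 6): arr[2]=8 > arr[6]=5
(3, 4): arr[3]=12 > arr[4]=6
(3, 5): arr[3]=12 > arr[5]=5
(3, 6): arr[3]=12 > arr[6]=5
(4, 5): arr[4]=6 > arr[5]=5
(4, 6): arr[4]=6 > arr[6]=5

Total inversions: 15

The array has 15 inversion(s): (0,4), (0,5), (0,6), (1,2), (1,4), (1,5), (1,6), (2,4), (2,5), (2,6), (3,4), (3,5), (3,6), (4,5), (4,6). Each pair (i,j) satisfies i < j and arr[i] > arr[j].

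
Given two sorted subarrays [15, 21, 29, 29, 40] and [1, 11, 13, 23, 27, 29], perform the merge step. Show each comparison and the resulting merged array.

Merging process:

Compare 15 vs 1: take 1 from right. Merged: [1]
Compare 15 vs 11: take 11 from right. Merged: [1, 11]
Compare 15 vs 13: take 13 from right. Merged: [1, 11, 13]
Compare 15 vs 23: take 15 from left. Merged: [1, 11, 13, 15]
Compare 21 vs 23: take 21 from left. Merged: [1, 11, 13, 15, 21]
Compare 29 vs 23: take 23 from right. Merged: [1, 11, 13, 15, 21, 23]
Compare 29 vs 27: take 27 from right. Merged: [1, 11, 13, 15, 21, 23, 27]
Compare 29 vs 29: take 29 from left. Merged: [1, 11, 13, 15, 21, 23, 27, 29]
Compare 29 vs 29: take 29 from left. Merged: [1, 11, 13, 15, 21, 23, 27, 29, 29]
Compare 40 vs 29: take 29 from right. Merged: [1, 11, 13, 15, 21, 23, 27, 29, 29, 29]
Append remaining from left: [40]. Merged: [1, 11, 13, 15, 21, 23, 27, 29, 29, 29, 40]

Final merged array: [1, 11, 13, 15, 21, 23, 27, 29, 29, 29, 40]
Total comparisons: 10

The merged array is [1, 11, 13, 15, 21, 23, 27, 29, 29, 29, 40], requiring 10 comparisons. The merge step runs in O(n) time where n is the total number of elements.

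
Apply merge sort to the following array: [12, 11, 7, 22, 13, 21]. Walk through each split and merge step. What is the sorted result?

Merge sort trace:

Split: [12, 11, 7, 22, 13, 21] -> [12, 11, 7] and [22, 13, 21]
  Split: [12, 11, 7] -> [12] and [11, 7]
    Split: [11, 7] -> [11] and [7]
    Merge: [11] + [7] -> [7, 11]
  Merge: [12] + [7, 11] -> [7, 11, 12]
  Split: [22, 13, 21] -> [22] and [13, 21]
    Split: [13, 21] -> [13] and [21]
    Merge: [13] + [21] -> [13, 21]
  Merge: [22] + [13, 21] -> [13, 21, 22]
Merge: [7, 11, 12] + [13, 21, 22] -> [7, 11, 12, 13, 21, 22]

Final sorted array: [7, 11, 12, 13, 21, 22]

The merge sort proceeds by recursively splitting the array and merging sorted halves.
After all merges, the sorted array is [7, 11, 12, 13, 21, 22].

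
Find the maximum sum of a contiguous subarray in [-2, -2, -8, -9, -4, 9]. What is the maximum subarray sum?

Using Kadane's algorithm on [-2, -2, -8, -9, -4, 9]:

Scanning through the array:
Position 1 (value -2): max_ending_here = -2, max_so_far = -2
Position 2 (value -8): max_ending_here = -8, max_so_far = -2
Position 3 (value -9): max_ending_here = -9, max_so_far = -2
Position 4 (value -4): max_ending_here = -4, max_so_far = -2
Position 5 (value 9): max_ending_here = 9, max_so_far = 9

Maximum subarray: [9]
Maximum sum: 9

The maximum subarray is [9] with sum 9. This subarray runs from index 5 to index 5.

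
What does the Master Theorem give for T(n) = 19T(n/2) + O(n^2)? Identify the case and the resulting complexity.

Master Theorem for T(n) = 19T(n/2) + O(n^2):

a = 19, b = 2, c = 2
log_b(a) = log_2(19) = 4.2479

Case 1: c = 2 < log_2(19) = 4.2479
T(n) = O(n^(log_2 19))

For T(n) = 19T(n/2) + O(n^2): log_2(19) = 4.2479. This is Case 1 of the Master Theorem (c < log_b(a), work dominated by leaves), giving O(n^(log_2 19)).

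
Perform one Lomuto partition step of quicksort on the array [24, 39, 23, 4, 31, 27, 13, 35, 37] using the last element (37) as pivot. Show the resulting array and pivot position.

Lomuto partition with pivot = 37:

Initial array: [24, 39, 23, 4, 31, 27, 13, 35, 37]

arr[0]=24 <= 37: swap with position 0, array becomes [24, 39, 23, 4, 31, 27, 13, 35, 37]
arr[1]=39 > 37: no swap
arr[2]=23 <= 37: swap with position 1, array becomes [24, 23, 39, 4, 31, 27, 13, 35, 37]
arr[3]=4 <= 37: swap with position 2, array becomes [24, 23, 4, 39, 31, 27, 13, 35, 37]
arr[4]=31 <= 37: swap with position 3, array becomes [24, 23, 4, 31, 39, 27, 13, 35, 37]
arr[5]=27 <= 37: swap with position 4, array becomes [24, 23, 4, 31, 27, 39, 13, 35, 37]
arr[6]=13 <= 37: swap with position 5, array becomes [24, 23, 4, 31, 27, 13, 39, 35, 37]
arr[7]=35 <= 37: swap with position 6, array becomes [24, 23, 4, 31, 27, 13, 35, 39, 37]

Place pivot at position 7: [24, 23, 4, 31, 27, 13, 35, 37, 39]
Pivot position: 7

After partitioning with pivot 37, the array becomes [24, 23, 4, 31, 27, 13, 35, 37, 39]. The pivot is placed at index 7. All elements to the left of the pivot are <= 37, and all elements to the right are > 37.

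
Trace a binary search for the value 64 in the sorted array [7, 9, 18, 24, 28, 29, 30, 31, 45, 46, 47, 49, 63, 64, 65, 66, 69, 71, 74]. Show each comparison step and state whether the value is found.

Binary search for 64 in [7, 9, 18, 24, 28, 29, 30, 31, 45, 46, 47, 49, 63, 64, 65, 66, 69, 71, 74]:

lo=0, hi=18, mid=9, arr[mid]=46 -> 46 < 64, search right half
lo=10, hi=18, mid=14, arr[mid]=65 -> 65 > 64, search left half
lo=10, hi=13, mid=11, arr[mid]=49 -> 49 < 64, search right half
lo=12, hi=13, mid=12, arr[mid]=63 -> 63 < 64, search right half
lo=13, hi=13, mid=13, arr[mid]=64 -> Found target at index 13!

Binary search finds 64 at index 13 after 5 comparisons. The search repeatedly halves the search space by comparing with the middle element.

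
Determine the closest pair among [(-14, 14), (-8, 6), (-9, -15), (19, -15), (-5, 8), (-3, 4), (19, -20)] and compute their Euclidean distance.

Computing all pairwise distances among 7 points:

d((-14, 14), (-8, 6)) = 10.0
d((-14, 14), (-9, -15)) = 29.4279
d((-14, 14), (19, -15)) = 43.9318
d((-14, 14), (-5, 8)) = 10.8167
d((-14, 14), (-3, 4)) = 14.8661
d((-14, 14), (19, -20)) = 47.3814
d((-8, 6), (-9, -15)) = 21.0238
d((-8, 6), (19, -15)) = 34.2053
d((-8, 6), (-5, 8)) = 3.6056 <-- minimum
d((-8, 6), (-3, 4)) = 5.3852
d((-8, 6), (19, -20)) = 37.4833
d((-9, -15), (19, -15)) = 28.0
d((-9, -15), (-5, 8)) = 23.3452
d((-9, -15), (-3, 4)) = 19.9249
d((-9, -15), (19, -20)) = 28.4429
d((19, -15), (-5, 8)) = 33.2415
d((19, -15), (-3, 4)) = 29.0689
d((19, -15), (19, -20)) = 5.0
d((-5, 8), (-3, 4)) = 4.4721
d((-5, 8), (19, -20)) = 36.8782
d((-3, 4), (19, -20)) = 32.5576

Closest pair: (-8, 6) and (-5, 8) with distance 3.6056

The closest pair is (-8, 6) and (-5, 8) with Euclidean distance 3.6056. For 7 points, brute-force pairwise comparison is shown above. For large n, the divide-and-conquer algorithm (sort by x, recurse on halves, check the dividing strip) achieves O(n log n).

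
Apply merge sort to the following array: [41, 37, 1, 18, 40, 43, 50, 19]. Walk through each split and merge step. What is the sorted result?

Merge sort trace:

Split: [41, 37, 1, 18, 40, 43, 50, 19] -> [41, 37, 1, 18] and [40, 43, 50, 19]
  Split: [41, 37, 1, 18] -> [41, 37] and [1, 18]
    Split: [41, 37] -> [41] and [37]
    Merge: [41] + [37] -> [37, 41]
    Split: [1, 18] -> [1] and [18]
    Merge: [1] + [18] -> [1, 18]
  Merge: [37, 41] + [1, 18] -> [1, 18, 37, 41]
  Split: [40, 43, 50, 19] -> [40, 43] and [50, 19]
    Split: [40, 43] -> [40] and [43]
    Merge: [40] + [43] -> [40, 43]
    Split: [50, 19] -> [50] and [19]
    Merge: [50] + [19] -> [19, 50]
  Merge: [40, 43] + [19, 50] -> [19, 40, 43, 50]
Merge: [1, 18, 37, 41] + [19, 40, 43, 50] -> [1, 18, 19, 37, 40, 41, 43, 50]

Final sorted array: [1, 18, 19, 37, 40, 41, 43, 50]

The merge sort proceeds by recursively splitting the array and merging sorted halves.
After all merges, the sorted array is [1, 18, 19, 37, 40, 41, 43, 50].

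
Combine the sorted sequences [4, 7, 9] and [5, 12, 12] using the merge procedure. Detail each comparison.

Merging process:

Compare 4 vs 5: take 4 from left. Merged: [4]
Compare 7 vs 5: take 5 from right. Merged: [4, 5]
Compare 7 vs 12: take 7 from left. Merged: [4, 5, 7]
Compare 9 vs 12: take 9 from left. Merged: [4, 5, 7, 9]
Append remaining from right: [12, 12]. Merged: [4, 5, 7, 9, 12, 12]

Final merged array: [4, 5, 7, 9, 12, 12]
Total comparisons: 4

The merged array is [4, 5, 7, 9, 12, 12], requiring 4 comparisons. The merge step runs in O(n) time where n is the total number of elements.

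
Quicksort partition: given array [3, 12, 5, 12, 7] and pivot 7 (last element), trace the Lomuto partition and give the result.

Lomuto partition with pivot = 7:

Initial array: [3, 12, 5, 12, 7]

arr[0]=3 <= 7: swap with position 0, array becomes [3, 12, 5, 12, 7]
arr[1]=12 > 7: no swap
arr[2]=5 <= 7: swap with position 1, array becomes [3, 5, 12, 12, 7]
arr[3]=12 > 7: no swap

Place pivot at position 2: [3, 5, 7, 12, 12]
Pivot position: 2

After partitioning with pivot 7, the array becomes [3, 5, 7, 12, 12]. The pivot is placed at index 2. All elements to the left of the pivot are <= 7, and all elements to the right are > 7.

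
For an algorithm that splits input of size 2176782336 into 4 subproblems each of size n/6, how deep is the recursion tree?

For divide and conquer with division factor 6:

Problem sizes at each level:
Level 0: 2176782336
Level 1: 362797056
Level 2: 60466176
Level 3: 10077696
Level 4: 1679616
Level 5: 279936
Level 6: 46656
Level 7: 7776
Level 8: 1296
Level 9: 216
Level 10: 36
Level 11: 6
Level 12: 1

The root is level 0 and the size-1 base case is level 12 (the tree spans levels 0 through 12, i.e. 13 levels counting the root), so the depth is the number of divisions: log_6(2176782336) = 12

The recursion tree depth is log_6(2176782336) = 12. At each level, the problem size is divided by 6, so it takes 12 divisions to reduce to a base case of size 1. The algorithm makes 4 recursive calls at each level.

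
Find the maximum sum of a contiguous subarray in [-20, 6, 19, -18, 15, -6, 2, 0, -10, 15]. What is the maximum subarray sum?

Using Kadane's algorithm on [-20, 6, 19, -18, 15, -6, 2, 0, -10, 15]:

Scanning through the array:
Position 1 (value 6): max_ending_here = 6, max_so_far = 6
Position 2 (value 19): max_ending_here = 25, max_so_far = 25
Position 3 (value -18): max_ending_here = 7, max_so_far = 25
Position 4 (value 15): max_ending_here = 22, max_so_far = 25
Position 5 (value -6): max_ending_here = 16, max_so_far = 25
Position 6 (value 2): max_ending_here = 18, max_so_far = 25
Position 7 (value 0): max_ending_here = 18, max_so_far = 25
Position 8 (value -10): max_ending_here = 8, max_so_far = 25
Position 9 (value 15): max_ending_here = 23, max_so_far = 25

Maximum subarray: [6, 19]
Maximum sum: 25

The maximum subarray is [6, 19] with sum 25. This subarray runs from index 1 to index 2.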